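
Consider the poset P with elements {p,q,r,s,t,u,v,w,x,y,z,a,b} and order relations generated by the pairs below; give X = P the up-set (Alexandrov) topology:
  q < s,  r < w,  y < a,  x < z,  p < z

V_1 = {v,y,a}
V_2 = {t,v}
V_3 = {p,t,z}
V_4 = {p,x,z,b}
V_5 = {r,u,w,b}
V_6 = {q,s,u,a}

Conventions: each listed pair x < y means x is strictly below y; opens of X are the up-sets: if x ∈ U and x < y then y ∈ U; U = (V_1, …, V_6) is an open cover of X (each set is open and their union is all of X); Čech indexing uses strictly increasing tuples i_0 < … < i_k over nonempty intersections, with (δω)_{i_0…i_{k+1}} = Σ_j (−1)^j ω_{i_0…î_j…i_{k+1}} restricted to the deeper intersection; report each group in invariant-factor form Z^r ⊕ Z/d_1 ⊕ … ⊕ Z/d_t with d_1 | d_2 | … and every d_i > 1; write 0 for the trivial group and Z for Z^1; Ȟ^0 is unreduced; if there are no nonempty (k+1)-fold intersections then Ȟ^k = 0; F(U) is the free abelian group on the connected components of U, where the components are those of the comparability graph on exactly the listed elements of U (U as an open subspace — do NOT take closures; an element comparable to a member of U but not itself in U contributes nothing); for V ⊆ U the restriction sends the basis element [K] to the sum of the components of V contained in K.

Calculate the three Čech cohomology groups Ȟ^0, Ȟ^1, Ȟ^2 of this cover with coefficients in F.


intersection data:
  V12={v} V16={a} V23={t} V34={p,z} V45={b} V56={u}
components per intersection:
  V1: {v} {y,a}
  V2: {t} {v}
  V3: {p,z} {t}
  V4: {p,x,z} {b}
  V5: {r,w} {u} {b}
  V6: {q,s} {u} {a}
  V12: {v}
  V16: {a}
  V23: {t}
  V34: {p,z}
  V45: {b}
  V56: {u}
C dims 14,6; δ0: rk 6, SNF 1^6
Ȟ^0 = (14 − 6) − 0 = 8, so Ȟ^0 ≅ Z^8
Ȟ^1 = (6 − 0) − 6 = 0, so Ȟ^1 ≅ 0
Ȟ^2 = (0 − 0) − 0 = 0, so Ȟ^2 ≅ 0

Ȟ^0 = Z^8; Ȟ^1 = 0; Ȟ^2 = 0


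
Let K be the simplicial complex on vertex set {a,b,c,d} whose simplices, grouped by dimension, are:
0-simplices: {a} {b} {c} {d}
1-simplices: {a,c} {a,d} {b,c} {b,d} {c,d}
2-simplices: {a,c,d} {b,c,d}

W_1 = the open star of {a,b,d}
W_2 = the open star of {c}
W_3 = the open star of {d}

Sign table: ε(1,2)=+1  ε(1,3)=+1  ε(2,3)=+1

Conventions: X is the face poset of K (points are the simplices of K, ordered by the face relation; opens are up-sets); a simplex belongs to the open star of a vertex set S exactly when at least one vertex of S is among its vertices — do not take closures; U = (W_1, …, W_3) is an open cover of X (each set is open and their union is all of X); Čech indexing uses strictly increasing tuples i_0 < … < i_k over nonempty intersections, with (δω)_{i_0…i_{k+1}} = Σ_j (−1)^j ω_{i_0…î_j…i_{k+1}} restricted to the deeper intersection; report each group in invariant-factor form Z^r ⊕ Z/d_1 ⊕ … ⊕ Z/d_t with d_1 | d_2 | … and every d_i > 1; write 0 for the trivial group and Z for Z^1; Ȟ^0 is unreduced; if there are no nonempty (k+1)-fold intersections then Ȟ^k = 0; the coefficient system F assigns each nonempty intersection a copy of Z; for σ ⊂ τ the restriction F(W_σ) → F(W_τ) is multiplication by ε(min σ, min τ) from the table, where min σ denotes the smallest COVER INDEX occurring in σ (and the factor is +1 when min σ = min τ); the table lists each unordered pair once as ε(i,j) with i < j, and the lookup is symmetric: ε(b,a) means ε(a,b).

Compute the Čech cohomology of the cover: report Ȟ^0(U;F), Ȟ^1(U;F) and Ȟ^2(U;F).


nerve simplices:
  W1={{a},{b},{d},{a,c},{a,d},{b,c},{b,d},{c,d},{a,c,d},{b,c,d}} W2={{c},{a,c},{b,c},{c,d},{a,c,d},{b,c,d}} W3={{d},{a,d},{b,d},{c,d},{a,c,d},{b,c,d}}
  W12={{a,c},{b,c},{c,d},{a,c,d},{b,c,d}} W13={{d},{a,d},{b,d},{c,d},{a,c,d},{b,c,d}} W23={{c,d},{a,c,d},{b,c,d}}
  W123={{c,d},{a,c,d},{b,c,d}}
C dims 3,3,1; δ0: rk 2, SNF 1^2; δ1: rk 1, SNF 1^1
degree 0: 3−2−0 = 1 → Ȟ^0 ≅ Z
degree 1: 3−1−2 = 0 → Ȟ^1 ≅ 0
degree 2: 1−0−1 = 0 → Ȟ^2 ≅ 0

Ȟ^0(U;F) ≅ Z, Ȟ^1(U;F) ≅ 0 and Ȟ^2(U;F) ≅ 0


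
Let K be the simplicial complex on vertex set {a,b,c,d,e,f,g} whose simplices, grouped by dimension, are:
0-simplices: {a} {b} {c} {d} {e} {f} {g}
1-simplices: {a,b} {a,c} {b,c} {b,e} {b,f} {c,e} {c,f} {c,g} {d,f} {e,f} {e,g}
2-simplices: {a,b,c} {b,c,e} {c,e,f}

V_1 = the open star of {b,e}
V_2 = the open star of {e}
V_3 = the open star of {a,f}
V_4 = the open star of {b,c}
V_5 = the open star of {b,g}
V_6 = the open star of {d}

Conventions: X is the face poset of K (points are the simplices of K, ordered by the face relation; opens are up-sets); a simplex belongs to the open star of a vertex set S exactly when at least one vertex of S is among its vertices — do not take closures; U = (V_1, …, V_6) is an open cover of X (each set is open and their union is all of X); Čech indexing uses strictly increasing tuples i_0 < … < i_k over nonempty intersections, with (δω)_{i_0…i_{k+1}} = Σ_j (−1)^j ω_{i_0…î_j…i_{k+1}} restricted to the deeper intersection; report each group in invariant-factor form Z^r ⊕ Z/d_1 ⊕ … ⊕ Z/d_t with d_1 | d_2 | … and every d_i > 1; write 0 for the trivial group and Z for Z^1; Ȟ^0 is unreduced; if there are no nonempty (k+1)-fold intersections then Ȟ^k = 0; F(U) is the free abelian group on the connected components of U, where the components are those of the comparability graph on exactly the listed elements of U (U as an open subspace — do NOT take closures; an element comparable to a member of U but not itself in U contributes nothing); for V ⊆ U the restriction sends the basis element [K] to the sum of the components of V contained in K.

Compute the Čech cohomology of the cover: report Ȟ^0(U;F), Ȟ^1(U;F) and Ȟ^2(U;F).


nerve simplices:
  V1={{b},{e},{a,b},{b,c},{b,e},{b,f},{c,e},{e,f},{e,g},{a,b,c},{b,c,e},{c,e,f}} V2={{e},{b,e},{c,e},{e,f},{e,g},{b,c,e},{c,e,f}} V3={{a},{f},{a,b},{a,c},{b,f},{c,f},{d,f},{e,f},{a,b,c},{c,e,f}} V4={{b},{c},{a,b},{a,c},{b,c},{b,e},{b,f},{c,e},{c,f},{c,g},{a,b,c},{b,c,e},{c,e,f}} V5={{b},{g},{a,b},{b,c},{b,e},{b,f},{c,g},{e,g},{a,b,c},{b,c,e}} V6={{d},{d,f}}
  V12={{e},{b,e},{c,e},{e,f},{e,g},{b,c,e},{c,e,f}} V13={{a,b},{b,f},{e,f},{a,b,c},{c,e,f}} V14={{b},{a,b},{b,c},{b,e},{b,f},{c,e},{a,b,c},{b,c,e},{c,e,f}} V15={{b},{a,b},{b,c},{b,e},{b,f},{e,g},{a,b,c},{b,c,e}} V23={{e,f},{c,e,f}} V24={{b,e},{c,e},{b,c,e},{c,e,f}} V25={{b,e},{e,g},{b,c,e}} V34={{a,b},{a,c},{b,f},{c,f},{a,b,c},{c,e,f}} V35={{a,b},{b,f},{a,b,c}} V36={{d,f}} V45={{b},{a,b},{b,c},{b,e},{b,f},{c,g},{a,b,c},{b,c,e}}
  V123={{e,f},{c,e,f}} V124={{b,e},{c,e},{b,c,e},{c,e,f}} V125={{b,e},{e,g},{b,c,e}} V134={{a,b},{b,f},{a,b,c},{c,e,f}} V135={{a,b},{b,f},{a,b,c}} V145={{b},{a,b},{b,c},{b,e},{b,f},{a,b,c},{b,c,e}} V234={{c,e,f}} V245={{b,e},{b,c,e}} V345={{a,b},{b,f},{a,b,c}}
  V1234={{c,e,f}} V1245={{b,e},{b,c,e}} V1345={{a,b},{b,f},{a,b,c}}
components per intersection:
  V1: {{b},{e},{a,b},{b,c},{b,e},{b,f},{c,e},{e,f},{e,g},{a,b,c},{b,c,e},{c,e,f}}
  V2: {{e},{b,e},{c,e},{e,f},{e,g},{b,c,e},{c,e,f}}
  V3: {{a},{a,b},{a,c},{a,b,c}} {{f},{b,f},{c,f},{d,f},{e,f},{c,e,f}}
  V4: {{b},{c},{a,b},{a,c},{b,c},{b,e},{b,f},{c,e},{c,f},{c,g},{a,b,c},{b,c,e},{c,e,f}}
  V5: {{b},{a,b},{b,c},{b,e},{b,f},{a,b,c},{b,c,e}} {{g},{c,g},{e,g}}
  V6: {{d},{d,f}}
  V12: {{e},{b,e},{c,e},{e,f},{e,g},{b,c,e},{c,e,f}}
  V13: {{a,b},{a,b,c}} {{b,f}} {{e,f},{c,e,f}}
  V14: {{b},{a,b},{b,c},{b,e},{b,f},{c,e},{a,b,c},{b,c,e},{c,e,f}}
  V15: {{b},{a,b},{b,c},{b,e},{b,f},{a,b,c},{b,c,e}} {{e,g}}
  V23: {{e,f},{c,e,f}}
  V24: {{b,e},{c,e},{b,c,e},{c,e,f}}
  V25: {{b,e},{b,c,e}} {{e,g}}
  V34: {{a,b},{a,c},{a,b,c}} {{b,f}} {{c,f},{c,e,f}}
  V35: {{a,b},{a,b,c}} {{b,f}}
  V36: {{d,f}}
  V45: {{b},{a,b},{b,c},{b,e},{b,f},{a,b,c},{b,c,e}} {{c,g}}
  V123: {{e,f},{c,e,f}}
  V124: {{b,e},{c,e},{b,c,e},{c,e,f}}
  V125: {{b,e},{b,c,e}} {{e,g}}
  V134: {{a,b},{a,b,c}} {{b,f}} {{c,e,f}}
  V135: {{a,b},{a,b,c}} {{b,f}}
  V145: {{b},{a,b},{b,c},{b,e},{b,f},{a,b,c},{b,c,e}}
  V234: {{c,e,f}}
  V245: {{b,e},{b,c,e}}
  V345: {{a,b},{a,b,c}} {{b,f}}
  V1234: {{c,e,f}}
  V1245: {{b,e},{b,c,e}}
  V1345: {{a,b},{a,b,c}} {{b,f}}
C dims 8,19,14,4; δ0: rk 7, SNF 1^7; δ1: rk 10, SNF 1^10; δ2: rk 4, SNF 1^4
degree 0: 8−7−0 = 1 → Ȟ^0 ≅ Z
degree 1: 19−10−7 = 2 → Ȟ^1 ≅ Z^2
degree 2: 14−4−10 = 0 → Ȟ^2 ≅ 0

Ȟ^0(U;F) ≅ Z, Ȟ^1(U;F) ≅ Z^2, Ȟ^2(U;F) ≅ 0


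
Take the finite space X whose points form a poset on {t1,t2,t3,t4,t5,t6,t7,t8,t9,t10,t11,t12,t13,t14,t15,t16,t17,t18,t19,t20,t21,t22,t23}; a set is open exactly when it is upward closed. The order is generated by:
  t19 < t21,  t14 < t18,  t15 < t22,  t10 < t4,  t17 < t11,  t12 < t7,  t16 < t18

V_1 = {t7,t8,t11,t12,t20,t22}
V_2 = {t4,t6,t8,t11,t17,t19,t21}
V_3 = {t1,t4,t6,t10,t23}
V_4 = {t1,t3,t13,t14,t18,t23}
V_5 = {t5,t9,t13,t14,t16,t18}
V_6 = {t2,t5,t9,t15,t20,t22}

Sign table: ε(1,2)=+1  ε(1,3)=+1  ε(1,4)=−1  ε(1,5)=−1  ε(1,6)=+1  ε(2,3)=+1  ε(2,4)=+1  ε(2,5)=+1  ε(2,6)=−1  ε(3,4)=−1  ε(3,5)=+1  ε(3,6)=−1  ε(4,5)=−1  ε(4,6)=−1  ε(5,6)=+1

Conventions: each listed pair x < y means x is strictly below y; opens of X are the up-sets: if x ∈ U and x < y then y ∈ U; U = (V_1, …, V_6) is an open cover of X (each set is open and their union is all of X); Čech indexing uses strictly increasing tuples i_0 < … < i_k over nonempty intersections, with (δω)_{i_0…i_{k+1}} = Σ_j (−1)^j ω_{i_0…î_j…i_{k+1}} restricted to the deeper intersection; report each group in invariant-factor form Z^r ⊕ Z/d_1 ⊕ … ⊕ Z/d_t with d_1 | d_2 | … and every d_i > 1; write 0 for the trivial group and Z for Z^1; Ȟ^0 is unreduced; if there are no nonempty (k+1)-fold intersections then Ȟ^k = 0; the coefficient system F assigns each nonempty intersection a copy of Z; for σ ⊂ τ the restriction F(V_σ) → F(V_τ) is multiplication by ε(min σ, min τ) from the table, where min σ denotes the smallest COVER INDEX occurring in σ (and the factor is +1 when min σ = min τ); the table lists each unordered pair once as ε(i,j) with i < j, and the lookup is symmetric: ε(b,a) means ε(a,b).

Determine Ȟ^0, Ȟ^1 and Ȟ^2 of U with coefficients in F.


Ȟ^0 ≅ Z, Ȟ^1 ≅ Z, Ȟ^2 ≅ 0

nerve of the cover:
  V12={t8,t11} V16={t20,t22} V23={t4,t6} V34={t1,t23} V45={t13,t14,t18} V56={t5,t9}
C dims 6,6; δ0: rk 5, SNF 1^5
Ȟ^0 = (6 − 5) − 0 = 1, so Ȟ^0 ≅ Z
Ȟ^1 = (6 − 0) − 5 = 1, so Ȟ^1 ≅ Z
Ȟ^2 = (0 − 0) − 0 = 0, so Ȟ^2 ≅ 0


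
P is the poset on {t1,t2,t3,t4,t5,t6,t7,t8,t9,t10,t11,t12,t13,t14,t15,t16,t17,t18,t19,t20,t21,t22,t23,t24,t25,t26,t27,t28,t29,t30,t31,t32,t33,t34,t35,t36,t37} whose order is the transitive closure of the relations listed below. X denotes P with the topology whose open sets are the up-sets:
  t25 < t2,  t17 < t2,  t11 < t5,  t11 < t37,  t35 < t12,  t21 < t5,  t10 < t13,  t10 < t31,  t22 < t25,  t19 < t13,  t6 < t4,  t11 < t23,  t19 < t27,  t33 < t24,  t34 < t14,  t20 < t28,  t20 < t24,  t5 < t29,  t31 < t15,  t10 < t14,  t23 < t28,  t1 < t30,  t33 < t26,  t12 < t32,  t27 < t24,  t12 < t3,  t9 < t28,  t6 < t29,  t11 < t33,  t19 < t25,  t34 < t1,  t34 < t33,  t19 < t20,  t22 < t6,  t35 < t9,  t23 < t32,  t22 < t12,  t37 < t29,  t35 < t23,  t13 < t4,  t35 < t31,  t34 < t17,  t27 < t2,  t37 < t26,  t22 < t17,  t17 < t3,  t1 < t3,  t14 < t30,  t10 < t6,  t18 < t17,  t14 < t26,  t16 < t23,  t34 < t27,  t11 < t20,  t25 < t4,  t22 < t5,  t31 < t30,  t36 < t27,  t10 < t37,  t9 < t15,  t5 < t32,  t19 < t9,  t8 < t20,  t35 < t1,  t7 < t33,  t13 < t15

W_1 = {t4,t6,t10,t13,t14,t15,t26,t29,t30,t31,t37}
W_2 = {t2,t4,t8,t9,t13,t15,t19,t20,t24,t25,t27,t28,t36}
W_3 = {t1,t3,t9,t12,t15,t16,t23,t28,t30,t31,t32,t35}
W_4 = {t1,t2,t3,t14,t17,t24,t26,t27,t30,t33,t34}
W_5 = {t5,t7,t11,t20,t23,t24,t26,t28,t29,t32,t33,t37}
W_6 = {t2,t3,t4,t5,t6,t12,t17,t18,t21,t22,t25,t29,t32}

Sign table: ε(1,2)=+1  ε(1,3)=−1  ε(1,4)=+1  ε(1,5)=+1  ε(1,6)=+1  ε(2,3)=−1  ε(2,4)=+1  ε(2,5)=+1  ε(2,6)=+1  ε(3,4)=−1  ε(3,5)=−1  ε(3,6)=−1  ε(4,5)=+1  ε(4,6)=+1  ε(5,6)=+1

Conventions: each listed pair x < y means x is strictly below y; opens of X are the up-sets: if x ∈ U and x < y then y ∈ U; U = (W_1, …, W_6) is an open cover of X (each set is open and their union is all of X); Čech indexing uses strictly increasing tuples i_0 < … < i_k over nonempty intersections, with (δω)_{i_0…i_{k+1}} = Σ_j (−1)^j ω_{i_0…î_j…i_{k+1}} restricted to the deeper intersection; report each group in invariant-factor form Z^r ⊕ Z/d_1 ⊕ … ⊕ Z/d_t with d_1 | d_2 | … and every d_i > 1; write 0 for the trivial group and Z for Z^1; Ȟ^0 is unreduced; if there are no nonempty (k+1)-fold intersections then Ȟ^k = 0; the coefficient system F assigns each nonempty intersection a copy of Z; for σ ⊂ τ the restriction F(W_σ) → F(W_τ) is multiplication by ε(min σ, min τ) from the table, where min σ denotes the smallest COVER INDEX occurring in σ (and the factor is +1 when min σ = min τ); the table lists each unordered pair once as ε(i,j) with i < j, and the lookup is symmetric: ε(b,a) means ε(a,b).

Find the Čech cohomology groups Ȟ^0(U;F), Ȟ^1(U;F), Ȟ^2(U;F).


cover nerve:
  W12={t4,t13,t15} W13={t15,t30,t31} W14={t14,t26,t30} W15={t26,t29,t37} W16={t4,t6,t29} W23={t9,t15,t28} W24={t2,t24,t27} W25={t20,t24,t28} W26={t2,t4,t25} W34={t1,t3,t30} W35={t23,t28,t32} W36={t3,t12,t32} W45={t24,t26,t33} W46={t2,t3,t17} W56={t5,t29,t32}
  W123={t15} W126={t4} W134={t30} W145={t26} W156={t29} W235={t28} W245={t24} W246={t2} W346={t3} W356={t32}
C dims 6,15,10; δ0: rk 5, SNF 1^5; δ1: rk 10, SNF 1^9·2
Ȟ^0: (6−5)−0=1 ⇒ Z
Ȟ^1: (15−10)−5=0 ⇒ 0
Ȟ^2: (10−0)−10=0 plus torsion [2] ⇒ Z/2

Ȟ^0(U;F) ≅ Z, Ȟ^1(U;F) ≅ 0, Ȟ^2(U;F) ≅ Z/2


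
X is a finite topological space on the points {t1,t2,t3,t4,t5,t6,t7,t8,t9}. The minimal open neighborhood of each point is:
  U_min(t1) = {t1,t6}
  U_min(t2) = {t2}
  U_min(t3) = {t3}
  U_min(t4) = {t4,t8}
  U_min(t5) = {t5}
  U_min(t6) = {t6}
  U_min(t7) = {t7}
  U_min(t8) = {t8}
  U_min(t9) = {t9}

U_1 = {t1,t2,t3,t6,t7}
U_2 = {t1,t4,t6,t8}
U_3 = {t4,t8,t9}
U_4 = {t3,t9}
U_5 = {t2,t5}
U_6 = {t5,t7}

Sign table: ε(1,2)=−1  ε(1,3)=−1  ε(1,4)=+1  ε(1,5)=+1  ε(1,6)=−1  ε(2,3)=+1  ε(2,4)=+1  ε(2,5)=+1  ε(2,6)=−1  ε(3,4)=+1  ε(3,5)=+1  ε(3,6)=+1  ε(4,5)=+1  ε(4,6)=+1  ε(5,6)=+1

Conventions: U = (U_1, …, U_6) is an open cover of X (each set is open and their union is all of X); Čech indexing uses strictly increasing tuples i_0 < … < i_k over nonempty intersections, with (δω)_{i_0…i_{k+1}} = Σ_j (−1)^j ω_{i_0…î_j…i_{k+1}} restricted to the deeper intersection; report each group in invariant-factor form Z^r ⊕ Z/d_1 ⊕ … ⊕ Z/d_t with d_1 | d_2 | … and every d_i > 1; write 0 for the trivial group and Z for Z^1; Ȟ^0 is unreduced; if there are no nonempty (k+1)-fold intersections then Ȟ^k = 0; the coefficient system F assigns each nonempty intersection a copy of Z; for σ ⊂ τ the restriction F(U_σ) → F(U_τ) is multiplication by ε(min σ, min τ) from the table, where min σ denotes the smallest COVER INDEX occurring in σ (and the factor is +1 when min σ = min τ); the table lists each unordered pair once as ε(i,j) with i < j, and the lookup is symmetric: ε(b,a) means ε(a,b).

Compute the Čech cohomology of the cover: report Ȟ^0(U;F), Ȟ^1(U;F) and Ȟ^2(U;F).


Ȟ^0(U;F) ≅ 0, Ȟ^1(U;F) ≅ Z ⊕ Z/2 and Ȟ^2(U;F) ≅ 0

nerve simplices:
  U12={t1,t6} U14={t3} U15={t2} U16={t7} U23={t4,t8} U34={t9} U56={t5}
C dims 6,7; δ0: rk 6, SNF 1^5·2
degree 0: 6−6−0 = 0 → Ȟ^0 ≅ 0
degree 1: 7−0−6 = 1 plus torsion [2] → Ȟ^1 ≅ Z ⊕ Z/2
degree 2: 0−0−0 = 0 → Ȟ^2 ≅ 0


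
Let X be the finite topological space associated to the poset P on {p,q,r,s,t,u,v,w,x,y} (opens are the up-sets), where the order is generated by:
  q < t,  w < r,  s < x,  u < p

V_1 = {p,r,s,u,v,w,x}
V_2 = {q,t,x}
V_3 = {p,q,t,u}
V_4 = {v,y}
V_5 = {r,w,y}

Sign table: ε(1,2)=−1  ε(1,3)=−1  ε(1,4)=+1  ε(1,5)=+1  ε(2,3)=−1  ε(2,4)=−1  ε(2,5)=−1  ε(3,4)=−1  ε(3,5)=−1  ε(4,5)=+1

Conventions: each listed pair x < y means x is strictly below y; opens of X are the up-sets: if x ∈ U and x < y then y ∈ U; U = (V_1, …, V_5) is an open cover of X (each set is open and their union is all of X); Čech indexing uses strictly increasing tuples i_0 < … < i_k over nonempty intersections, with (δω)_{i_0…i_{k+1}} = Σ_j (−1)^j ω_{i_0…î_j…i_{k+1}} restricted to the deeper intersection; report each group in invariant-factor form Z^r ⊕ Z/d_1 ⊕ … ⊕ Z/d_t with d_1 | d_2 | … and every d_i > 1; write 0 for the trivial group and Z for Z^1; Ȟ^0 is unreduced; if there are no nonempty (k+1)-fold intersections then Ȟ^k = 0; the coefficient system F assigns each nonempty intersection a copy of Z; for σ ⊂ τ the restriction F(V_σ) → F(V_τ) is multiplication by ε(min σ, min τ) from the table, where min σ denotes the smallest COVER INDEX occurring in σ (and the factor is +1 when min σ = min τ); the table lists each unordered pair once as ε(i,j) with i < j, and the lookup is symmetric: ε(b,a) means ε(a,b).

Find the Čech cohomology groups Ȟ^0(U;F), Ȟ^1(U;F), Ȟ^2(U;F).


Ȟ^0(U;F) ≅ 0, Ȟ^1(U;F) ≅ Z ⊕ Z/2 and Ȟ^2(U;F) ≅ 0

nonempty intersections:
  V12={x} V13={p,u} V14={v} V15={r,w} V23={q,t} V45={y}
C dims 5,6; δ0: rk 5, SNF 1^4·2
Ȟ^0: (5−5)−0=0 ⇒ 0
Ȟ^1: (6−0)−5=1 plus torsion [2] ⇒ Z ⊕ Z/2
Ȟ^2: (0−0)−0=0 ⇒ 0


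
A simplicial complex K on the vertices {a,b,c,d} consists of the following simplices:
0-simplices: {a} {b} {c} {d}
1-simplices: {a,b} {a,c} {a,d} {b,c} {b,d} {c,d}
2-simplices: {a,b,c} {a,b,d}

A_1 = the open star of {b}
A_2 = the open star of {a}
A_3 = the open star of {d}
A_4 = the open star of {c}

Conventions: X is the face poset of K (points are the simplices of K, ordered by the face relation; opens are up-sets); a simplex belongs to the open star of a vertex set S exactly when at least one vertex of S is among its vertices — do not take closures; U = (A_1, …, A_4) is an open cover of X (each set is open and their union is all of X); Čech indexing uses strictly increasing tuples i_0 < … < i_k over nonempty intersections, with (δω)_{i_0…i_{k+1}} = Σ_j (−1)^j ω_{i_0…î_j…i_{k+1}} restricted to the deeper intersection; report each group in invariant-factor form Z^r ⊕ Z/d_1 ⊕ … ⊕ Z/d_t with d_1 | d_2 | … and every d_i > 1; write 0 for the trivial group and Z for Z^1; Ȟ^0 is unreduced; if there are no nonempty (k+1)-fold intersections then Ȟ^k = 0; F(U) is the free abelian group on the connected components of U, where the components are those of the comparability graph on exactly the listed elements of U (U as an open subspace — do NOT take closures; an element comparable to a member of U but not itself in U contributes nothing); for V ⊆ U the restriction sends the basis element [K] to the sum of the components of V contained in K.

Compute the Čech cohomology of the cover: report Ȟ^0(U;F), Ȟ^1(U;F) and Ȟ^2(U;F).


nerve simplices:
  A1={{b},{a,b},{b,c},{b,d},{a,b,c},{a,b,d}} A2={{a},{a,b},{a,c},{a,d},{a,b,c},{a,b,d}} A3={{d},{a,d},{b,d},{c,d},{a,b,d}} A4={{c},{a,c},{b,c},{c,d},{a,b,c}}
  A12={{a,b},{a,b,c},{a,b,d}} A13={{b,d},{a,b,d}} A14={{b,c},{a,b,c}} A23={{a,d},{a,b,d}} A24={{a,c},{a,b,c}} A34={{c,d}}
  A123={{a,b,d}} A124={{a,b,c}}
components per intersection:
  A1: {{b},{a,b},{b,c},{b,d},{a,b,c},{a,b,d}}
  A2: {{a},{a,b},{a,c},{a,d},{a,b,c},{a,b,d}}
  A3: {{d},{a,d},{b,d},{c,d},{a,b,d}}
  A4: {{c},{a,c},{b,c},{c,d},{a,b,c}}
  A12: {{a,b},{a,b,c},{a,b,d}}
  A13: {{b,d},{a,b,d}}
  A14: {{b,c},{a,b,c}}
  A23: {{a,d},{a,b,d}}
  A24: {{a,c},{a,b,c}}
  A34: {{c,d}}
  A123: {{a,b,d}}
  A124: {{a,b,c}}
C dims 4,6,2; δ0: rk 3, SNF 1^3; δ1: rk 2, SNF 1^2
degree 0: 4−3−0 = 1 → Ȟ^0 ≅ Z
degree 1: 6−2−3 = 1 → Ȟ^1 ≅ Z
degree 2: 2−0−2 = 0 → Ȟ^2 ≅ 0

Ȟ^0(U;F) ≅ Z, Ȟ^1(U;F) ≅ Z and Ȟ^2(U;F) ≅ 0


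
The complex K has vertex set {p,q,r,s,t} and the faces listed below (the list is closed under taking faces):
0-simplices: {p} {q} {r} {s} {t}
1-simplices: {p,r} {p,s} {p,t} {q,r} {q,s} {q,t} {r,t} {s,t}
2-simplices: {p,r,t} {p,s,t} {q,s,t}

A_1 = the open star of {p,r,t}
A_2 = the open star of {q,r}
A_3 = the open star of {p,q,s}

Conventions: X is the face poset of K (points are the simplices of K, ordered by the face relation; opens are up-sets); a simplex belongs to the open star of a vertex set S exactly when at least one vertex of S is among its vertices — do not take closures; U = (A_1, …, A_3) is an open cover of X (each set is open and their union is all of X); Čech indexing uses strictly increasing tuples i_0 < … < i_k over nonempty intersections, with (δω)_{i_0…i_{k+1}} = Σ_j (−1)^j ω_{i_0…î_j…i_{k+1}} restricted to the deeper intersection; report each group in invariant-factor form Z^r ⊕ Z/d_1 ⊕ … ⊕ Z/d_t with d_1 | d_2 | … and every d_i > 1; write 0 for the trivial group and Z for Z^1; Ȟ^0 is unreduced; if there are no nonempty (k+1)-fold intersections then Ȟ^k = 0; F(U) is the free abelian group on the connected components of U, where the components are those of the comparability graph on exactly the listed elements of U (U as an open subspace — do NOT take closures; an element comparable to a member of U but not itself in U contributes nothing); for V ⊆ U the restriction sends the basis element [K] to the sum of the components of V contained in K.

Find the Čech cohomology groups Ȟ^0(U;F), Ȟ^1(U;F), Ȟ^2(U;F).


nonempty intersections:
  A1={{p},{r},{t},{p,r},{p,s},{p,t},{q,r},{q,t},{r,t},{s,t},{p,r,t},{p,s,t},{q,s,t}} A2={{q},{r},{p,r},{q,r},{q,s},{q,t},{r,t},{p,r,t},{q,s,t}} A3={{p},{q},{s},{p,r},{p,s},{p,t},{q,r},{q,s},{q,t},{s,t},{p,r,t},{p,s,t},{q,s,t}}
  A12={{r},{p,r},{q,r},{q,t},{r,t},{p,r,t},{q,s,t}} A13={{p},{p,r},{p,s},{p,t},{q,r},{q,t},{s,t},{p,r,t},{p,s,t},{q,s,t}} A23={{q},{p,r},{q,r},{q,s},{q,t},{p,r,t},{q,s,t}}
  A123={{p,r},{q,r},{q,t},{p,r,t},{q,s,t}}
components per intersection:
  A1: {{p},{r},{t},{p,r},{p,s},{p,t},{q,r},{q,t},{r,t},{s,t},{p,r,t},{p,s,t},{q,s,t}}
  A2: {{q},{r},{p,r},{q,r},{q,s},{q,t},{r,t},{p,r,t},{q,s,t}}
  A3: {{p},{q},{s},{p,r},{p,s},{p,t},{q,r},{q,s},{q,t},{s,t},{p,r,t},{p,s,t},{q,s,t}}
  A12: {{r},{p,r},{q,r},{r,t},{p,r,t}} {{q,t},{q,s,t}}
  A13: {{p},{p,r},{p,s},{p,t},{q,t},{s,t},{p,r,t},{p,s,t},{q,s,t}} {{q,r}}
  A23: {{q},{q,r},{q,s},{q,t},{q,s,t}} {{p,r},{p,r,t}}
  A123: {{p,r},{p,r,t}} {{q,r}} {{q,t},{q,s,t}}
C dims 3,6,3; δ0: rk 2, SNF 1^2; δ1: rk 3, SNF 1^3
Ȟ^0: (3−2)−0=1 ⇒ Z
Ȟ^1: (6−3)−2=1 ⇒ Z
Ȟ^2: (3−0)−3=0 ⇒ 0

Ȟ^0(U;F) ≅ Z,  Ȟ^1(U;F) ≅ Z,  Ȟ^2(U;F) ≅ 0


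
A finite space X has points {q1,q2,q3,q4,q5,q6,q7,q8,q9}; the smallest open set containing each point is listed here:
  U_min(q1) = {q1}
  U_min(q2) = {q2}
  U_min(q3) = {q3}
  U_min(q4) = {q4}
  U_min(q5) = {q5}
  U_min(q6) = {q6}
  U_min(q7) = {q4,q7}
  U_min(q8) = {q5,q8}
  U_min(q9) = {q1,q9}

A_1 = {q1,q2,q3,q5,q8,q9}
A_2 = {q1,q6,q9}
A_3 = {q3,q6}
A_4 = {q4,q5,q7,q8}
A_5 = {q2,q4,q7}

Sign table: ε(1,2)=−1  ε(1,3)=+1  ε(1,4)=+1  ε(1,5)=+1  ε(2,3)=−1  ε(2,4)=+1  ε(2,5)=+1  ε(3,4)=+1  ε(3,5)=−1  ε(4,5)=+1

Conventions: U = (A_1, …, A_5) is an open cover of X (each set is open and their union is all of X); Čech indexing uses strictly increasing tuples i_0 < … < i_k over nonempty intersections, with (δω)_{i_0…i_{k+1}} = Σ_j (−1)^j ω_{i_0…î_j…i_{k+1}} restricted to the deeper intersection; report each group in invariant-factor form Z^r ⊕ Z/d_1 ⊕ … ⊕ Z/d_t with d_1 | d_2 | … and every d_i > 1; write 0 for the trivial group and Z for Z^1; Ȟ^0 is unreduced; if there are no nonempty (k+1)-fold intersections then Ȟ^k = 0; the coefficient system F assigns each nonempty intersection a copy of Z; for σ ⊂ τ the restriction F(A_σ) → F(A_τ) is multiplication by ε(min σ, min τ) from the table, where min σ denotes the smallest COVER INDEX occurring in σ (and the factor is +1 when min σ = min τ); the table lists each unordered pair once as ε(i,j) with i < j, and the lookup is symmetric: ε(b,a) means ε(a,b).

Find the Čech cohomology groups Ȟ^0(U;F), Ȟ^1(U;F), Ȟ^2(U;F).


intersection data:
  A12={q1,q9} A13={q3} A14={q5,q8} A15={q2} A23={q6} A45={q4,q7}
C dims 5,6; δ0: rk 4, SNF 1^4
Ȟ^0 = (5 − 4) − 0 = 1, so Ȟ^0 ≅ Z
Ȟ^1 = (6 − 0) − 4 = 2, so Ȟ^1 ≅ Z^2
Ȟ^2 = (0 − 0) − 0 = 0, so Ȟ^2 ≅ 0

Ȟ^0 = Z, Ȟ^1 = Z^2, Ȟ^2 = 0


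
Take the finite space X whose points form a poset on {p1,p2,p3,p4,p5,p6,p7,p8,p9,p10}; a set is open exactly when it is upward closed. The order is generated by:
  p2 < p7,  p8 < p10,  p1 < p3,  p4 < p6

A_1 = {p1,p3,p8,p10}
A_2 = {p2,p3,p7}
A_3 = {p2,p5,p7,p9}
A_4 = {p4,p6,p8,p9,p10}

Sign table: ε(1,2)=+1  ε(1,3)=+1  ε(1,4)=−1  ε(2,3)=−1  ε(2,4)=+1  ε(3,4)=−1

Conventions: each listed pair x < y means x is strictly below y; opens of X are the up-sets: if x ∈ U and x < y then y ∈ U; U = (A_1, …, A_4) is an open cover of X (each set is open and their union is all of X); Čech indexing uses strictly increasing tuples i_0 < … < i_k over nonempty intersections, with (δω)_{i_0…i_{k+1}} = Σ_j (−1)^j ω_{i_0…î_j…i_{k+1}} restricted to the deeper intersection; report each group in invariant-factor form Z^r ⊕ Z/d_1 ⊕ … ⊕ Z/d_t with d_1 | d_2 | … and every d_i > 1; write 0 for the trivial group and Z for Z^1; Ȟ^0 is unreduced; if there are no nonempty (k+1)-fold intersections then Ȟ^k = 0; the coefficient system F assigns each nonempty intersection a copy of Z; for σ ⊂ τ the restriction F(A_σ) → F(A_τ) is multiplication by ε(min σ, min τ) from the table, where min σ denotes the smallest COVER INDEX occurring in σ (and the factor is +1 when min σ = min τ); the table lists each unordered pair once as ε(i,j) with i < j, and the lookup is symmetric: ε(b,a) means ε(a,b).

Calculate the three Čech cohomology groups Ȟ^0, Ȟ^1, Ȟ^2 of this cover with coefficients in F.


nonempty overlaps:
  A12={p3} A14={p8,p10} A23={p2,p7} A34={p9}
C dims 4,4; δ0: rk 4, SNF 1^3·2
degree 0: 4−4−0 = 0 → Ȟ^0 ≅ 0
degree 1: 4−0−4 = 0 plus torsion [2] → Ȟ^1 ≅ Z/2
degree 2: 0−0−0 = 0 → Ȟ^2 ≅ 0

Ȟ^0 = 0,  Ȟ^1 = Z/2,  Ȟ^2 = 0


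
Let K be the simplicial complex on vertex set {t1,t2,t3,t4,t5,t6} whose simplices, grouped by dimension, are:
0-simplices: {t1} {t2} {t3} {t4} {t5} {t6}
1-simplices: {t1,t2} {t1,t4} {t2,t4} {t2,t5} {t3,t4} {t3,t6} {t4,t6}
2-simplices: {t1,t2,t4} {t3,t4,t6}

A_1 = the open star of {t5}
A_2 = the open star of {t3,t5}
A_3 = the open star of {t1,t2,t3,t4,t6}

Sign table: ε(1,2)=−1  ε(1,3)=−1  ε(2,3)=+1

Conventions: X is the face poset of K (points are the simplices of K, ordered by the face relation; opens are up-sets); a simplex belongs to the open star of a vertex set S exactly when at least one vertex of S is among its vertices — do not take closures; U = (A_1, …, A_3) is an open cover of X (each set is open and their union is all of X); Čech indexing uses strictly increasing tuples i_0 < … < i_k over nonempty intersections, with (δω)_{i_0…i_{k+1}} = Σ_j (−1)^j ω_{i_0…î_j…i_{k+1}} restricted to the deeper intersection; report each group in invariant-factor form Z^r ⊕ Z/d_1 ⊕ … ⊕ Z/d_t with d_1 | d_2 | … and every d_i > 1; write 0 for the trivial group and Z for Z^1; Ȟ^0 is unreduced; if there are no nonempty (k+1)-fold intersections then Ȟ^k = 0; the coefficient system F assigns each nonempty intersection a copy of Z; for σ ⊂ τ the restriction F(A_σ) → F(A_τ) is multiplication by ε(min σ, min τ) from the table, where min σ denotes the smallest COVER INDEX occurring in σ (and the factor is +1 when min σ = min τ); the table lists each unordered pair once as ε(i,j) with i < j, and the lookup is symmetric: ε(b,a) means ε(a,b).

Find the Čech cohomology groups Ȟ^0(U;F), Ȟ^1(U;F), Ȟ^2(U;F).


nerve simplices:
  A1={{t5},{t2,t5}} A2={{t3},{t5},{t2,t5},{t3,t4},{t3,t6},{t3,t4,t6}} A3={{t1},{t2},{t3},{t4},{t6},{t1,t2},{t1,t4},{t2,t4},{t2,t5},{t3,t4},{t3,t6},{t4,t6},{t1,t2,t4},{t3,t4,t6}}
  A12={{t5},{t2,t5}} A13={{t2,t5}} A23={{t3},{t2,t5},{t3,t4},{t3,t6},{t3,t4,t6}}
  A123={{t2,t5}}
C dims 3,3,1; δ0: rk 2, SNF 1^2; δ1: rk 1, SNF 1^1
degree 0: 3−2−0 = 1 → Ȟ^0 ≅ Z
degree 1: 3−1−2 = 0 → Ȟ^1 ≅ 0
degree 2: 1−0−1 = 0 → Ȟ^2 ≅ 0

Ȟ^0 ≅ Z; Ȟ^1 ≅ 0; Ȟ^2 ≅ 0


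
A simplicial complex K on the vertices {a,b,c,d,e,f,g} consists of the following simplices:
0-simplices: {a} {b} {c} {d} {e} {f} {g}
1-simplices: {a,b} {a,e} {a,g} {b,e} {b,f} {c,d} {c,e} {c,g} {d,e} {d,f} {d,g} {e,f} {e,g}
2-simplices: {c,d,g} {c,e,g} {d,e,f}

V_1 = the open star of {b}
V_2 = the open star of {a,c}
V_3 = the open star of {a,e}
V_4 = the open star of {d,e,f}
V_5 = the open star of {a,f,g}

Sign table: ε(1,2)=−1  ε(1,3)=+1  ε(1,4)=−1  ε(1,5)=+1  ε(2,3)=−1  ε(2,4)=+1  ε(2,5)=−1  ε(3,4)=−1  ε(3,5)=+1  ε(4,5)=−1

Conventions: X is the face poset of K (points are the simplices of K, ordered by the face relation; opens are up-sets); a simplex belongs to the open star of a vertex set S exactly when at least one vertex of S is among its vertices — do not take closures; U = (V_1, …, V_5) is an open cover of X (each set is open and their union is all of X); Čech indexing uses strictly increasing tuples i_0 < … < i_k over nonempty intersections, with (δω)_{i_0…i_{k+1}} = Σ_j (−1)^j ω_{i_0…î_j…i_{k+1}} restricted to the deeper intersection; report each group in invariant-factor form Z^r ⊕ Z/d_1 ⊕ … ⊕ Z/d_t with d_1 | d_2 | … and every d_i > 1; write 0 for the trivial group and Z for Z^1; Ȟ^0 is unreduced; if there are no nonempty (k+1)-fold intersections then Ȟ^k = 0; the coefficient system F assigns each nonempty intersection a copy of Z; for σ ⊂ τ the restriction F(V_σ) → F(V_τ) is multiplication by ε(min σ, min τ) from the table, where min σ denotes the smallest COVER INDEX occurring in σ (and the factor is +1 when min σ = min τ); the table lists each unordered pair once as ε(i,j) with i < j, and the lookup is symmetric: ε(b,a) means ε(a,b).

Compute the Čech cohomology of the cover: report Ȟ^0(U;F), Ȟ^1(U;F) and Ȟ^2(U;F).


Ȟ^0 = Z,  Ȟ^1 = 0,  Ȟ^2 = Z

intersection data:
  V1={{b},{a,b},{b,e},{b,f}} V2={{a},{c},{a,b},{a,e},{a,g},{c,d},{c,e},{c,g},{c,d,g},{c,e,g}} V3={{a},{e},{a,b},{a,e},{a,g},{b,e},{c,e},{d,e},{e,f},{e,g},{c,e,g},{d,e,f}} V4={{d},{e},{f},{a,e},{b,e},{b,f},{c,d},{c,e},{d,e},{d,f},{d,g},{e,f},{e,g},{c,d,g},{c,e,g},{d,e,f}} V5={{a},{f},{g},{a,b},{a,e},{a,g},{b,f},{c,g},{d,f},{d,g},{e,f},{e,g},{c,d,g},{c,e,g},{d,e,f}}
  V12={{a,b}} V13={{a,b},{b,e}} V14={{b,e},{b,f}} V15={{a,b},{b,f}} V23={{a},{a,b},{a,e},{a,g},{c,e},{c,e,g}} V24={{a,e},{c,d},{c,e},{c,d,g},{c,e,g}} V25={{a},{a,b},{a,e},{a,g},{c,g},{c,d,g},{c,e,g}} V34={{e},{a,e},{b,e},{c,e},{d,e},{e,f},{e,g},{c,e,g},{d,e,f}} V35={{a},{a,b},{a,e},{a,g},{e,f},{e,g},{c,e,g},{d,e,f}} V45={{f},{a,e},{b,f},{d,f},{d,g},{e,f},{e,g},{c,d,g},{c,e,g},{d,e,f}}
  V123={{a,b}} V125={{a,b}} V134={{b,e}} V135={{a,b}} V145={{b,f}} V234={{a,e},{c,e},{c,e,g}} V235={{a},{a,b},{a,e},{a,g},{c,e,g}} V245={{a,e},{c,d,g},{c,e,g}} V345={{a,e},{e,f},{e,g},{c,e,g},{d,e,f}}
  V1235={{a,b}} V2345={{a,e},{c,e,g}}
C dims 5,10,9,2; δ0: rk 4, SNF 1^4; δ1: rk 6, SNF 1^6; δ2: rk 2, SNF 1^2
Ȟ^0 = (5 − 4) − 0 = 1, so Ȟ^0 ≅ Z
Ȟ^1 = (10 − 6) − 4 = 0, so Ȟ^1 ≅ 0
Ȟ^2 = (9 − 2) − 6 = 1, so Ȟ^2 ≅ Z


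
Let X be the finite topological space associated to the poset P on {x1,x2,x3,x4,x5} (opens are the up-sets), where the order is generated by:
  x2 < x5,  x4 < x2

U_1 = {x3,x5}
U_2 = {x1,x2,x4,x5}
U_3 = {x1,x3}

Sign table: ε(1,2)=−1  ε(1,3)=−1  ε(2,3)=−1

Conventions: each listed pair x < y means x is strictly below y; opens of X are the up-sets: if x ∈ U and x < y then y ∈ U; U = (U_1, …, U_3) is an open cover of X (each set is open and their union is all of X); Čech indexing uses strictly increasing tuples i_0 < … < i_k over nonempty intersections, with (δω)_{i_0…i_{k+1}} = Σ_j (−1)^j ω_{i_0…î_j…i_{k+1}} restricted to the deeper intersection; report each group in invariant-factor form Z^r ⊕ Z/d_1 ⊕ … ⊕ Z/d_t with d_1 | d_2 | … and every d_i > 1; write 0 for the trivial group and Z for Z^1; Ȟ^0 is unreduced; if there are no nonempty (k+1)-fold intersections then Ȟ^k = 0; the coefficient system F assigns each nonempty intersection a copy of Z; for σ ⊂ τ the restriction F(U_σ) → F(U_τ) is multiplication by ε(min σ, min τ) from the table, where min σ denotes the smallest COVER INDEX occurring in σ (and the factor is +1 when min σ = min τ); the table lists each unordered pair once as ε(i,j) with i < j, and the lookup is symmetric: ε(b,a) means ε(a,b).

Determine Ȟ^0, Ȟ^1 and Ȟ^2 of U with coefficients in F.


Ȟ^0(U;F) ≅ 0, Ȟ^1(U;F) ≅ Z/2, Ȟ^2(U;F) ≅ 0

nerve simplices:
  U12={x5} U13={x3} U23={x1}
C dims 3,3; δ0: rk 3, SNF 1^2·2
degree 0: 3−3−0 = 0 → Ȟ^0 ≅ 0
degree 1: 3−0−3 = 0 plus torsion [2] → Ȟ^1 ≅ Z/2
degree 2: 0−0−0 = 0 → Ȟ^2 ≅ 0


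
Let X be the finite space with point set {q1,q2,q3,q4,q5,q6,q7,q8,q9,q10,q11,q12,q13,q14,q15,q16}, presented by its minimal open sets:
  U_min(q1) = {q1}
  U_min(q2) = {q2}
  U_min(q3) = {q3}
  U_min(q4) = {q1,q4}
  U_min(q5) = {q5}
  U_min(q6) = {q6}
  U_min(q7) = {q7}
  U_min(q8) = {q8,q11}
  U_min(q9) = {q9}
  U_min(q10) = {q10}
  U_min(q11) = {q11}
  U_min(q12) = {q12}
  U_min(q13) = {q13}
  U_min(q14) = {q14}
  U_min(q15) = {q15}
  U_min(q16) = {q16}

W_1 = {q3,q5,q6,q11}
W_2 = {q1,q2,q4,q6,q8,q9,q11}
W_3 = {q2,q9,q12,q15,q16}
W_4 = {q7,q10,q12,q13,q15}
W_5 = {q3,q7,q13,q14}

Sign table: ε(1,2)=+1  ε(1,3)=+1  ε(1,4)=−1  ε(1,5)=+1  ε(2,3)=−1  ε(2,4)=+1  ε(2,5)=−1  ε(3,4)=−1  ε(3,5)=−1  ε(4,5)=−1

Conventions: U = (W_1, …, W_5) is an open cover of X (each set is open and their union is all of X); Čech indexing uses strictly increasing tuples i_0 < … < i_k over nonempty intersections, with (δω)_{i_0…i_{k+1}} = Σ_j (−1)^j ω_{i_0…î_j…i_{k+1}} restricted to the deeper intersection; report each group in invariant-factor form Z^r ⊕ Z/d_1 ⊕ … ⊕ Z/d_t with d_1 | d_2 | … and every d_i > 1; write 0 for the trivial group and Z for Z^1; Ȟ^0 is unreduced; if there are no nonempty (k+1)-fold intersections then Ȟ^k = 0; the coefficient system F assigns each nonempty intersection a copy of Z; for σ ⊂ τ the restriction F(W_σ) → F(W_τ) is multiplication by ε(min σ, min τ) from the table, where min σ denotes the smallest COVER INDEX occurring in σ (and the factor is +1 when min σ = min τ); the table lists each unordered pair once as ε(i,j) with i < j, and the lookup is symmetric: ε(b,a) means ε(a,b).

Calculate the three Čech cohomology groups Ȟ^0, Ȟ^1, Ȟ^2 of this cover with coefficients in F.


intersection data:
  W12={q6,q11} W15={q3} W23={q2,q9} W34={q12,q15} W45={q7,q13}
C dims 5,5; δ0: rk 5, SNF 1^4·2
Ȟ^0 = (5 − 5) − 0 = 0, so Ȟ^0 ≅ 0
Ȟ^1 = (5 − 0) − 5 = 0 plus torsion [2], so Ȟ^1 ≅ Z/2
Ȟ^2 = (0 − 0) − 0 = 0, so Ȟ^2 ≅ 0

Ȟ^0(U;F) ≅ 0, Ȟ^1(U;F) ≅ Z/2, Ȟ^2(U;F) ≅ 0


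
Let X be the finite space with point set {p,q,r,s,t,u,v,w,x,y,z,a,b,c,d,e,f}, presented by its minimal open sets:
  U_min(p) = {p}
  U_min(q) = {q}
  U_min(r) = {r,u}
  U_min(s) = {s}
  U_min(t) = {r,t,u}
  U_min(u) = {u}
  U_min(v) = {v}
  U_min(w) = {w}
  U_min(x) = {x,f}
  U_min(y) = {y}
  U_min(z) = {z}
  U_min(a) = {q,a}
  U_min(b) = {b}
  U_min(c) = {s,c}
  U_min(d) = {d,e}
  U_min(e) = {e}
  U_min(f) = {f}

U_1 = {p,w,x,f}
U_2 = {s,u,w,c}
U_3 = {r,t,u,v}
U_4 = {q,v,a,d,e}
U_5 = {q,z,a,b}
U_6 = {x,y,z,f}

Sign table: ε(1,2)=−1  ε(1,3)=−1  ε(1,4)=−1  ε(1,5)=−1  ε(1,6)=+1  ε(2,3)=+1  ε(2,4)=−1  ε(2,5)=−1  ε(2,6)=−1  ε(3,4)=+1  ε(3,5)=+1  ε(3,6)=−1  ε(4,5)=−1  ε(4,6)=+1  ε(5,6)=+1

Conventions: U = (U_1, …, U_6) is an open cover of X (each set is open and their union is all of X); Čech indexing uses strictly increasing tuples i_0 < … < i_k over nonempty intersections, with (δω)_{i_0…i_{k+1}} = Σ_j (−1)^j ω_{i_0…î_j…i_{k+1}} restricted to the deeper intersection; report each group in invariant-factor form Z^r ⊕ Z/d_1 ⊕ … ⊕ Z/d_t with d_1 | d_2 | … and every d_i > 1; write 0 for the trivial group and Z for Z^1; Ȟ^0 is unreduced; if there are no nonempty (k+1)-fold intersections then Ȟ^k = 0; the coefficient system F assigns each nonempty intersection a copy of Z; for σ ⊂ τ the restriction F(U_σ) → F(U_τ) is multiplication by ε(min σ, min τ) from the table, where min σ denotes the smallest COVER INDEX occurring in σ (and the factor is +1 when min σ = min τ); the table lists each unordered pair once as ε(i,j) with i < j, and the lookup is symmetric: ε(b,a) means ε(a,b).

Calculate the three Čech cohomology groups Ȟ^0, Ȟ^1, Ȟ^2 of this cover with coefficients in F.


nerve of the cover:
  U12={w} U16={x,f} U23={u} U34={v} U45={q,a} U56={z}
C dims 6,6; δ0: rk 5, SNF 1^5
Ȟ^0 = (6 − 5) − 0 = 1, so Ȟ^0 ≅ Z
Ȟ^1 = (6 − 0) − 5 = 1, so Ȟ^1 ≅ Z
Ȟ^2 = (0 − 0) − 0 = 0, so Ȟ^2 ≅ 0

Ȟ^0 = Z; Ȟ^1 = Z; Ȟ^2 = 0


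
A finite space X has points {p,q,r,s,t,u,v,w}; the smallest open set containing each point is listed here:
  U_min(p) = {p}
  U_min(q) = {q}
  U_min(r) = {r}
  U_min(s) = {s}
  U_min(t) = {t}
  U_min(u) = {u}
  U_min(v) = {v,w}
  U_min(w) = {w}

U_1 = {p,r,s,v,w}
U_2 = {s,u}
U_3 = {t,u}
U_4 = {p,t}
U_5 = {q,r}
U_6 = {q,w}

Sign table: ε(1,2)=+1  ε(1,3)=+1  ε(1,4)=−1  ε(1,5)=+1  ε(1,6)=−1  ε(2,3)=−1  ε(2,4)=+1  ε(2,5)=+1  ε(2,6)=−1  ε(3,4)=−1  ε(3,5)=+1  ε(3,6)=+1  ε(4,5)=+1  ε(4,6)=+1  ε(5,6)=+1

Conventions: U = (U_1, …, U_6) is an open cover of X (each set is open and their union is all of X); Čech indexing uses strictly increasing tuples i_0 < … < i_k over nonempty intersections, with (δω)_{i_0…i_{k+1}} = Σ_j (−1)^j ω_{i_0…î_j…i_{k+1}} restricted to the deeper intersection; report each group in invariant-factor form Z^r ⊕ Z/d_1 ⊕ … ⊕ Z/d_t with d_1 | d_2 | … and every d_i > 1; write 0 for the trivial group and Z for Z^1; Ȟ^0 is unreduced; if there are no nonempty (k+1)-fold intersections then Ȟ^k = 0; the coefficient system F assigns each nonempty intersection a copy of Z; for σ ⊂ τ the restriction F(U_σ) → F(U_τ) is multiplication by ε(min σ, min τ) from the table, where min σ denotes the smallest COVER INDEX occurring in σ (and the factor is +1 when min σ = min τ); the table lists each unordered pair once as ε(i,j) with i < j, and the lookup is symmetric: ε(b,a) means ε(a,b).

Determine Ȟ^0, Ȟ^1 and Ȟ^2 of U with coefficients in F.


nonempty overlaps:
  U12={s} U14={p} U15={r} U16={w} U23={u} U34={t} U56={q}
C dims 6,7; δ0: rk 6, SNF 1^5·2
degree 0: 6−6−0 = 0 → Ȟ^0 ≅ 0
degree 1: 7−0−6 = 1 plus torsion [2] → Ȟ^1 ≅ Z ⊕ Z/2
degree 2: 0−0−0 = 0 → Ȟ^2 ≅ 0

Ȟ^0(U;F) ≅ 0, Ȟ^1(U;F) ≅ Z ⊕ Z/2, Ȟ^2(U;F) ≅ 0


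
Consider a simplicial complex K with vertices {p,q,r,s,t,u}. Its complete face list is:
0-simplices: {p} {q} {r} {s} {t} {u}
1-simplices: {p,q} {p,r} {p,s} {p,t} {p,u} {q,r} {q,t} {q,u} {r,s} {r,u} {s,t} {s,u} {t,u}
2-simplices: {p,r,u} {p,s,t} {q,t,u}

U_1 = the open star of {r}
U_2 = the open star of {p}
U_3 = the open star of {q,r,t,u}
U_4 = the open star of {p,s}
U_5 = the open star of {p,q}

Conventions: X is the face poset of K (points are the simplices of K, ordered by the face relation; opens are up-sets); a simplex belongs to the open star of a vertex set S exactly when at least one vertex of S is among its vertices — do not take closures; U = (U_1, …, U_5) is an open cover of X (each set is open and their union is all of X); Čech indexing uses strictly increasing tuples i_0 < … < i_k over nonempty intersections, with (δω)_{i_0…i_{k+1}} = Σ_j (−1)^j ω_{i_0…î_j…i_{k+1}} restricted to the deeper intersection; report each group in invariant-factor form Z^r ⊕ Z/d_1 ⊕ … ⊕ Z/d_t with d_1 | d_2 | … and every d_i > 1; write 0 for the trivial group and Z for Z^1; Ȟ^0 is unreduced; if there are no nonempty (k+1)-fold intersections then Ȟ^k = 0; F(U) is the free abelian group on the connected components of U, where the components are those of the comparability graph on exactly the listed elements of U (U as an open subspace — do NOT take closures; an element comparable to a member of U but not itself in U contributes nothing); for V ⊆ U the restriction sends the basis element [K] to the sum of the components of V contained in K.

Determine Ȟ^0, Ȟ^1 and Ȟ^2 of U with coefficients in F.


Ȟ^0 ≅ Z, Ȟ^1 ≅ Z^4, Ȟ^2 ≅ 0

nerve of the cover:
  U1={{r},{p,r},{q,r},{r,s},{r,u},{p,r,u}} U2={{p},{p,q},{p,r},{p,s},{p,t},{p,u},{p,r,u},{p,s,t}} U3={{q},{r},{t},{u},{p,q},{p,r},{p,t},{p,u},{q,r},{q,t},{q,u},{r,s},{r,u},{s,t},{s,u},{t,u},{p,r,u},{p,s,t},{q,t,u}} U4={{p},{s},{p,q},{p,r},{p,s},{p,t},{p,u},{r,s},{s,t},{s,u},{p,r,u},{p,s,t}} U5={{p},{q},{p,q},{p,r},{p,s},{p,t},{p,u},{q,r},{q,t},{q,u},{p,r,u},{p,s,t},{q,t,u}}
  U12={{p,r},{p,r,u}} U13={{r},{p,r},{q,r},{r,s},{r,u},{p,r,u}} U14={{p,r},{r,s},{p,r,u}} U15={{p,r},{q,r},{p,r,u}} U23={{p,q},{p,r},{p,t},{p,u},{p,r,u},{p,s,t}} U24={{p},{p,q},{p,r},{p,s},{p,t},{p,u},{p,r,u},{p,s,t}} U25={{p},{p,q},{p,r},{p,s},{p,t},{p,u},{p,r,u},{p,s,t}} U34={{p,q},{p,r},{p,t},{p,u},{r,s},{s,t},{s,u},{p,r,u},{p,s,t}} U35={{q},{p,q},{p,r},{p,t},{p,u},{q,r},{q,t},{q,u},{p,r,u},{p,s,t},{q,t,u}} U45={{p},{p,q},{p,r},{p,s},{p,t},{p,u},{p,r,u},{p,s,t}}
  U123={{p,r},{p,r,u}} U124={{p,r},{p,r,u}} U125={{p,r},{p,r,u}} U134={{p,r},{r,s},{p,r,u}} U135={{p,r},{q,r},{p,r,u}} U145={{p,r},{p,r,u}} U234={{p,q},{p,r},{p,t},{p,u},{p,r,u},{p,s,t}} U235={{p,q},{p,r},{p,t},{p,u},{p,r,u},{p,s,t}} U245={{p},{p,q},{p,r},{p,s},{p,t},{p,u},{p,r,u},{p,s,t}} U345={{p,q},{p,r},{p,t},{p,u},{p,r,u},{p,s,t}}
  U1234={{p,r},{p,r,u}} U1235={{p,r},{p,r,u}} U1245={{p,r},{p,r,u}} U1345={{p,r},{p,r,u}} U2345={{p,q},{p,r},{p,t},{p,u},{p,r,u},{p,s,t}}
  U12345={{p,r},{p,r,u}}
components per intersection:
  U1: {{r},{p,r},{q,r},{r,s},{r,u},{p,r,u}}
  U2: {{p},{p,q},{p,r},{p,s},{p,t},{p,u},{p,r,u},{p,s,t}}
  U3: {{q},{r},{t},{u},{p,q},{p,r},{p,t},{p,u},{q,r},{q,t},{q,u},{r,s},{r,u},{s,t},{s,u},{t,u},{p,r,u},{p,s,t},{q,t,u}}
  U4: {{p},{s},{p,q},{p,r},{p,s},{p,t},{p,u},{r,s},{s,t},{s,u},{p,r,u},{p,s,t}}
  U5: {{p},{q},{p,q},{p,r},{p,s},{p,t},{p,u},{q,r},{q,t},{q,u},{p,r,u},{p,s,t},{q,t,u}}
  U12: {{p,r},{p,r,u}}
  U13: {{r},{p,r},{q,r},{r,s},{r,u},{p,r,u}}
  U14: {{p,r},{p,r,u}} {{r,s}}
  U15: {{p,r},{p,r,u}} {{q,r}}
  U23: {{p,q}} {{p,r},{p,u},{p,r,u}} {{p,t},{p,s,t}}
  U24: {{p},{p,q},{p,r},{p,s},{p,t},{p,u},{p,r,u},{p,s,t}}
  U25: {{p},{p,q},{p,r},{p,s},{p,t},{p,u},{p,r,u},{p,s,t}}
  U34: {{p,q}} {{p,r},{p,u},{p,r,u}} {{p,t},{s,t},{p,s,t}} {{r,s}} {{s,u}}
  U35: {{q},{p,q},{q,r},{q,t},{q,u},{q,t,u}} {{p,r},{p,u},{p,r,u}} {{p,t},{p,s,t}}
  U45: {{p},{p,q},{p,r},{p,s},{p,t},{p,u},{p,r,u},{p,s,t}}
  U123: {{p,r},{p,r,u}}
  U124: {{p,r},{p,r,u}}
  U125: {{p,r},{p,r,u}}
  U134: {{p,r},{p,r,u}} {{r,s}}
  U135: {{p,r},{p,r,u}} {{q,r}}
  U145: {{p,r},{p,r,u}}
  U234: {{p,q}} {{p,r},{p,u},{p,r,u}} {{p,t},{p,s,t}}
  U235: {{p,q}} {{p,r},{p,u},{p,r,u}} {{p,t},{p,s,t}}
  U245: {{p},{p,q},{p,r},{p,s},{p,t},{p,u},{p,r,u},{p,s,t}}
  U345: {{p,q}} {{p,r},{p,u},{p,r,u}} {{p,t},{p,s,t}}
  U1234: {{p,r},{p,r,u}}
  U1235: {{p,r},{p,r,u}}
  U1245: {{p,r},{p,r,u}}
  U1345: {{p,r},{p,r,u}}
  U2345: {{p,q}} {{p,r},{p,u},{p,r,u}} {{p,t},{p,s,t}}
  U12345: {{p,r},{p,r,u}}
C dims 5,20,18,7; δ0: rk 4, SNF 1^4; δ1: rk 12, SNF 1^12; δ2: rk 6, SNF 1^6
Ȟ^0 = (5 − 4) − 0 = 1, so Ȟ^0 ≅ Z
Ȟ^1 = (20 − 12) − 4 = 4, so Ȟ^1 ≅ Z^4
Ȟ^2 = (18 − 6) − 12 = 0, so Ȟ^2 ≅ 0
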